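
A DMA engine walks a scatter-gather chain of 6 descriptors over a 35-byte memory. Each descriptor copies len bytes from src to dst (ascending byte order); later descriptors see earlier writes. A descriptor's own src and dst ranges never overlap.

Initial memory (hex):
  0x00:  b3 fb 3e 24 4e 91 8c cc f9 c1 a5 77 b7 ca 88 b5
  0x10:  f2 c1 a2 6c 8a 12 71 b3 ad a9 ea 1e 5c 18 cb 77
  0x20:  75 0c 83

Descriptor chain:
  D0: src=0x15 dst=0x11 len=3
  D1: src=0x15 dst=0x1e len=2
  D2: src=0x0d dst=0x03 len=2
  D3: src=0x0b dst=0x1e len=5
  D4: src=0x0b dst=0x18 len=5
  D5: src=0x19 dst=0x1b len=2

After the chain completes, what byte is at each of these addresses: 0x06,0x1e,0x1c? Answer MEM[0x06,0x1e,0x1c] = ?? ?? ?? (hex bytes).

  after D0: wrote 3B at 0x11 = 1271b3
  after D1: wrote 2B at 0x1e = 1271
  after D2: wrote 2B at 0x03 = ca88
  after D3: wrote 5B at 0x1e = 77b7ca88b5
  after D4: wrote 5B at 0x18 = 77b7ca88b5
  after D5: wrote 2B at 0x1b = b7ca
query mem[0x06]=0x8c, mem[0x1e]=0x77, mem[0x1c]=0xca

MEM[0x06,0x1e,0x1c] = 8c 77 ca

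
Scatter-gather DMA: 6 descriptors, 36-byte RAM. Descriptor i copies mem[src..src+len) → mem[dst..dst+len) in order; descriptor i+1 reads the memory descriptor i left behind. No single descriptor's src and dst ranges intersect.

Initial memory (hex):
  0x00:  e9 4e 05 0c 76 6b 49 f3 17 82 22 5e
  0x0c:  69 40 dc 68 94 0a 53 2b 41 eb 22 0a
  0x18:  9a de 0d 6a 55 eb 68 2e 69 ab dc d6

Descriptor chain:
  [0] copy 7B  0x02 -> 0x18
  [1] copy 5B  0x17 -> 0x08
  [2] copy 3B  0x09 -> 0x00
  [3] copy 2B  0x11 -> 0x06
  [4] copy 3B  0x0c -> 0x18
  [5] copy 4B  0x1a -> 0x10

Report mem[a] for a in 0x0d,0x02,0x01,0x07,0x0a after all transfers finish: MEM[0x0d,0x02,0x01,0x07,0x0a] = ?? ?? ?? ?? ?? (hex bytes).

MEM[0x0d,0x02,0x01,0x07,0x0a] = 40 76 0c 53 0c

  after D0: wrote 7B at 0x18 = 050c766b49f317
  after D1: wrote 5B at 0x08 = 0a050c766b
  after D2: wrote 3B at 0x00 = 050c76
  after D3: wrote 2B at 0x06 = 0a53
  after D4: wrote 3B at 0x18 = 6b40dc
  after D5: wrote 4B at 0x10 = dc6b49f3
query mem[0x0d]=0x40, mem[0x02]=0x76, mem[0x01]=0x0c, mem[0x07]=0x53, mem[0x0a]=0x0c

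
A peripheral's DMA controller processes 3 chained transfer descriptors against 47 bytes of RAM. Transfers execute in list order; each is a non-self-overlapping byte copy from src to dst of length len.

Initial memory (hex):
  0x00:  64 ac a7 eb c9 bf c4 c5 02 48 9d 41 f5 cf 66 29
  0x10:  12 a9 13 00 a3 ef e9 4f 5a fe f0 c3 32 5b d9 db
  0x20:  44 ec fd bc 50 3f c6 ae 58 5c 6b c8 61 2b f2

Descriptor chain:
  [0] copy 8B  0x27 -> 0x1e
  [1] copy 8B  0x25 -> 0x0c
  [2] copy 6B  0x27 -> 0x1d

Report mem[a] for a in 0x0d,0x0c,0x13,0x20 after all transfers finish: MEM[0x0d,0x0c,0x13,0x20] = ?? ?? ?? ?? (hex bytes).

MEM[0x0d,0x0c,0x13,0x20] = c6 f2 61 6b

  after D0: wrote 8B at 0x1e = ae585c6bc8612bf2
  after D1: wrote 8B at 0x0c = f2c6ae585c6bc861
  after D2: wrote 6B at 0x1d = ae585c6bc861
query mem[0x0d]=0xc6, mem[0x0c]=0xf2, mem[0x13]=0x61, mem[0x20]=0x6b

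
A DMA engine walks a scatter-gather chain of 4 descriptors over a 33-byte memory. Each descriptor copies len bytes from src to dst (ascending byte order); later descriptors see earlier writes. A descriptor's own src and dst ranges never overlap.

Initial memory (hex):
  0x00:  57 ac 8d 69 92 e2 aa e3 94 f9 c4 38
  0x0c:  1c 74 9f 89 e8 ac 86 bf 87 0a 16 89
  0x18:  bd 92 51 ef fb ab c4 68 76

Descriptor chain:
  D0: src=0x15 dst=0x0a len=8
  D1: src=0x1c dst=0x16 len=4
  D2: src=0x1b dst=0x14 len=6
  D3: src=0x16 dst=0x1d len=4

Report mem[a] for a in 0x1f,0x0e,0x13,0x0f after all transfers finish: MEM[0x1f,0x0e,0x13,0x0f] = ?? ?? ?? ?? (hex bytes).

[0] 0x15->0x0a len=8 : 0a 16 89 bd 92 51 ef fb
[1] 0x1c->0x16 len=4 : fb ab c4 68
[2] 0x1b->0x14 len=6 : ef fb ab c4 68 76
[3] 0x16->0x1d len=4 : ab c4 68 76
query mem[0x1f]=0x68, mem[0x0e]=0x92, mem[0x13]=0xbf, mem[0x0f]=0x51

MEM[0x1f,0x0e,0x13,0x0f] = 68 92 bf 51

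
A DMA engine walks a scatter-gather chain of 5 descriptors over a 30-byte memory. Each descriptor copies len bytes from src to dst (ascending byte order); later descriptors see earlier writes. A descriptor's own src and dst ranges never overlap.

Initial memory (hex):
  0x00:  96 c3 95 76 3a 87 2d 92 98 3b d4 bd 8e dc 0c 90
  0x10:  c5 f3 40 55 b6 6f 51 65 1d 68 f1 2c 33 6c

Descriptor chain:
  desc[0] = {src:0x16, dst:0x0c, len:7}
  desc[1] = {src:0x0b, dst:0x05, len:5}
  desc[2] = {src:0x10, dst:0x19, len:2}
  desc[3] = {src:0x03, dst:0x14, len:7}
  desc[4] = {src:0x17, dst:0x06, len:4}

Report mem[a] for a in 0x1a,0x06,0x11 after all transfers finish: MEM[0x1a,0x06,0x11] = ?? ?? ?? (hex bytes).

[0] 0x16->0x0c len=7 : 51 65 1d 68 f1 2c 33
[1] 0x0b->0x05 len=5 : bd 51 65 1d 68
[2] 0x10->0x19 len=2 : f1 2c
[3] 0x03->0x14 len=7 : 76 3a bd 51 65 1d 68
[4] 0x17->0x06 len=4 : 51 65 1d 68
query mem[0x1a]=0x68, mem[0x06]=0x51, mem[0x11]=0x2c

MEM[0x1a,0x06,0x11] = 68 51 2c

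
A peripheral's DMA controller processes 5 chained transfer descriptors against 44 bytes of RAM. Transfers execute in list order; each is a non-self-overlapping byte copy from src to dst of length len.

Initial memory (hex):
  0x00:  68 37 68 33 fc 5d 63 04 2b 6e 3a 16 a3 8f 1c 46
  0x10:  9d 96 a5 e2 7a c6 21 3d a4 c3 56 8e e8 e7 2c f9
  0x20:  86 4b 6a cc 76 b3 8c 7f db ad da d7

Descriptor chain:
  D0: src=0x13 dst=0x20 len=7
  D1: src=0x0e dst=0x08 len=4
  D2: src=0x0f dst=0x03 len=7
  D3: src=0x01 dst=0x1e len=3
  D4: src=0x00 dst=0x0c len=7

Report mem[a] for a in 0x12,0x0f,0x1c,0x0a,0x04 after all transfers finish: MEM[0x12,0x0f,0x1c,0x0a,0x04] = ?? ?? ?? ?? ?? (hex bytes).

D0: mem[0x20..0x26] <- [e2 7a c6 21 3d a4 c3]
D1: mem[0x08..0x0b] <- [1c 46 9d 96]
D2: mem[0x03..0x09] <- [46 9d 96 a5 e2 7a c6]
D3: mem[0x1e..0x20] <- [37 68 46]
D4: mem[0x0c..0x12] <- [68 37 68 46 9d 96 a5]
query mem[0x12]=0xa5, mem[0x0f]=0x46, mem[0x1c]=0xe8, mem[0x0a]=0x9d, mem[0x04]=0x9d

MEM[0x12,0x0f,0x1c,0x0a,0x04] = a5 46 e8 9d 9d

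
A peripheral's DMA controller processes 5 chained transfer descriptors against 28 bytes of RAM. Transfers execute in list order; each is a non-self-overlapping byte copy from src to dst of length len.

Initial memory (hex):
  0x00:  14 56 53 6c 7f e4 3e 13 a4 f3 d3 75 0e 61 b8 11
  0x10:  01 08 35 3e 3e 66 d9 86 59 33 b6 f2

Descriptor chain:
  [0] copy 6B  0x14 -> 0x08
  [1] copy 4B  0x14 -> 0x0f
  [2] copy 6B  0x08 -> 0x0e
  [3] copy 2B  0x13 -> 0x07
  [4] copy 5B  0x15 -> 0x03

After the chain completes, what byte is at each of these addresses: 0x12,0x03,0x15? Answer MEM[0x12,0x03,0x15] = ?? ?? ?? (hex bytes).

MEM[0x12,0x03,0x15] = 59 66 66

[0] 0x14->0x08 len=6 : 3e 66 d9 86 59 33
[1] 0x14->0x0f len=4 : 3e 66 d9 86
[2] 0x08->0x0e len=6 : 3e 66 d9 86 59 33
[3] 0x13->0x07 len=2 : 33 3e
[4] 0x15->0x03 len=5 : 66 d9 86 59 33
query mem[0x12]=0x59, mem[0x03]=0x66, mem[0x15]=0x66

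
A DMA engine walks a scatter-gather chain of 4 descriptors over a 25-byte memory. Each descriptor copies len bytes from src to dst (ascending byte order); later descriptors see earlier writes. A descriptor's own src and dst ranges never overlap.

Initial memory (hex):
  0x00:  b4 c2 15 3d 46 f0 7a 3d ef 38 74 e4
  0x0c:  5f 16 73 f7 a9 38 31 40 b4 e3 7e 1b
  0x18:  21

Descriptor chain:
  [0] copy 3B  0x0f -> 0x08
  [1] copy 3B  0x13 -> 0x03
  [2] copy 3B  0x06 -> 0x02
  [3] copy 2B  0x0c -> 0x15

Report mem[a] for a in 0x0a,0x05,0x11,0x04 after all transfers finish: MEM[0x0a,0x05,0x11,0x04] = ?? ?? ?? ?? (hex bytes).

MEM[0x0a,0x05,0x11,0x04] = 38 e3 38 f7

[0] 0x0f->0x08 len=3 : f7 a9 38
[1] 0x13->0x03 len=3 : 40 b4 e3
[2] 0x06->0x02 len=3 : 7a 3d f7
[3] 0x0c->0x15 len=2 : 5f 16
query mem[0x0a]=0x38, mem[0x05]=0xe3, mem[0x11]=0x38, mem[0x04]=0xf7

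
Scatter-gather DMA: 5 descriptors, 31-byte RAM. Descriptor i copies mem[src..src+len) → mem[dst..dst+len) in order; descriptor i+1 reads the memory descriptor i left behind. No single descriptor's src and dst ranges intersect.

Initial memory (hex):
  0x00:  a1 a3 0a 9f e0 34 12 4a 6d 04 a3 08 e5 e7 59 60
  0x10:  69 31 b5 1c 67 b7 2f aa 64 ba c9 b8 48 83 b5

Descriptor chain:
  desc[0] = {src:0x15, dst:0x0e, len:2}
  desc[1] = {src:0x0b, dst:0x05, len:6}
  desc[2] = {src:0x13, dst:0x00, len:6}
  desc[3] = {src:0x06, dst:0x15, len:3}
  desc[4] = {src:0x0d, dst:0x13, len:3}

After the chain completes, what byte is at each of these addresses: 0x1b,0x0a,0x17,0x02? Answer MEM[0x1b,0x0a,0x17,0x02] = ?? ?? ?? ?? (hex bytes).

MEM[0x1b,0x0a,0x17,0x02] = b8 69 b7 b7

[0] 0x15->0x0e len=2 : b7 2f
[1] 0x0b->0x05 len=6 : 08 e5 e7 b7 2f 69
[2] 0x13->0x00 len=6 : 1c 67 b7 2f aa 64
[3] 0x06->0x15 len=3 : e5 e7 b7
[4] 0x0d->0x13 len=3 : e7 b7 2f
query mem[0x1b]=0xb8, mem[0x0a]=0x69, mem[0x17]=0xb7, mem[0x02]=0xb7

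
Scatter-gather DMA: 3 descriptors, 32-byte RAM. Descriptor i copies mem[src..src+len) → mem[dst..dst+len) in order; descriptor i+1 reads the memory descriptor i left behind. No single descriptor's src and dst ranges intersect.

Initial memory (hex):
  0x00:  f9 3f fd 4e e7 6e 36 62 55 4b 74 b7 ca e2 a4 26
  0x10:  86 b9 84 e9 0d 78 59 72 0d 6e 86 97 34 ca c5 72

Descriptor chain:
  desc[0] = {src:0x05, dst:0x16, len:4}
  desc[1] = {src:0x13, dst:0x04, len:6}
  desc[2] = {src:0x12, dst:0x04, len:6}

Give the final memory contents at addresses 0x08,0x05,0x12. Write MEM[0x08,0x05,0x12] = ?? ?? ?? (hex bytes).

  after D0: wrote 4B at 0x16 = 6e366255
  after D1: wrote 6B at 0x04 = e90d786e3662
  after D2: wrote 6B at 0x04 = 84e90d786e36
query mem[0x08]=0x6e, mem[0x05]=0xe9, mem[0x12]=0x84

MEM[0x08,0x05,0x12] = 6e e9 84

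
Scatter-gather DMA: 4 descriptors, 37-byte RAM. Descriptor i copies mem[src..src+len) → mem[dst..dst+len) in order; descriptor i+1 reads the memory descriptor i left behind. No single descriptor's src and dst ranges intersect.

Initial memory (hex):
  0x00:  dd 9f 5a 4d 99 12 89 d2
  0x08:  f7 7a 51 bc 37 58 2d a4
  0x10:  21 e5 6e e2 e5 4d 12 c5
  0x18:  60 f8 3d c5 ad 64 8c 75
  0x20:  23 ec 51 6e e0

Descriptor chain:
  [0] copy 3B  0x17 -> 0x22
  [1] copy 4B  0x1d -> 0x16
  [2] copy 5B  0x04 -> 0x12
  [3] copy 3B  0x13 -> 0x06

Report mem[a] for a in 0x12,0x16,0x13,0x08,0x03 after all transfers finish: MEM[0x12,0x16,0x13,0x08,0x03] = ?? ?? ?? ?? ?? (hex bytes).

[0] 0x17->0x22 len=3 : c5 60 f8
[1] 0x1d->0x16 len=4 : 64 8c 75 23
[2] 0x04->0x12 len=5 : 99 12 89 d2 f7
[3] 0x13->0x06 len=3 : 12 89 d2
query mem[0x12]=0x99, mem[0x16]=0xf7, mem[0x13]=0x12, mem[0x08]=0xd2, mem[0x03]=0x4d

MEM[0x12,0x16,0x13,0x08,0x03] = 99 f7 12 d2 4d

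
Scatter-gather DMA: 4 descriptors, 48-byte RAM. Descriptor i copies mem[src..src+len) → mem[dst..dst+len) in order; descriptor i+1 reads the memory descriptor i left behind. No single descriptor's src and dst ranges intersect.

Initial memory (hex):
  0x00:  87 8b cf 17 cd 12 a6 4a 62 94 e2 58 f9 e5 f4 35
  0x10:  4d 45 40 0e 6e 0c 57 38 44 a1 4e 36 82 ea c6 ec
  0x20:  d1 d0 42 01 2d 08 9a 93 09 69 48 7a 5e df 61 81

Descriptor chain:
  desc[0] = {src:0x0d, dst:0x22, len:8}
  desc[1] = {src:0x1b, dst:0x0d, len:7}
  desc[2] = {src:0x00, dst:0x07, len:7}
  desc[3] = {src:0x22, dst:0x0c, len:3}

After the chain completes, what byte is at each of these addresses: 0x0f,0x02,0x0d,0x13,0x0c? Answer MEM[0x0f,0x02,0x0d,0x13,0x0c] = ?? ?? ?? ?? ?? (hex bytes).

D0: mem[0x22..0x29] <- [e5 f4 35 4d 45 40 0e 6e]
D1: mem[0x0d..0x13] <- [36 82 ea c6 ec d1 d0]
D2: mem[0x07..0x0d] <- [87 8b cf 17 cd 12 a6]
D3: mem[0x0c..0x0e] <- [e5 f4 35]
query mem[0x0f]=0xea, mem[0x02]=0xcf, mem[0x0d]=0xf4, mem[0x13]=0xd0, mem[0x0c]=0xe5

MEM[0x0f,0x02,0x0d,0x13,0x0c] = ea cf f4 d0 e5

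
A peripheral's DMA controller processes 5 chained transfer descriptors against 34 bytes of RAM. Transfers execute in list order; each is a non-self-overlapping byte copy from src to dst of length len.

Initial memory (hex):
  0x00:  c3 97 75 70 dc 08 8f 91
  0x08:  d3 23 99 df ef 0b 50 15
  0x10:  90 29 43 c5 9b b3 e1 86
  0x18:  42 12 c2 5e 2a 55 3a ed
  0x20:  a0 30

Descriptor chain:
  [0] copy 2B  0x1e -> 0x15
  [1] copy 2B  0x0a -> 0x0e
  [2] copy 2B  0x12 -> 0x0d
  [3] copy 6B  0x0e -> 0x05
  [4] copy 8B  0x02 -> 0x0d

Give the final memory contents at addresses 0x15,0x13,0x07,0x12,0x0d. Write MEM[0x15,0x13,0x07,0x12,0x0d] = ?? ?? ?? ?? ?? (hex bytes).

  after D0: wrote 2B at 0x15 = 3aed
  after D1: wrote 2B at 0x0e = 99df
  after D2: wrote 2B at 0x0d = 43c5
  after D3: wrote 6B at 0x05 = c5df902943c5
  after D4: wrote 8B at 0x0d = 7570dcc5df902943
query mem[0x15]=0x3a, mem[0x13]=0x29, mem[0x07]=0x90, mem[0x12]=0x90, mem[0x0d]=0x75

MEM[0x15,0x13,0x07,0x12,0x0d] = 3a 29 90 90 75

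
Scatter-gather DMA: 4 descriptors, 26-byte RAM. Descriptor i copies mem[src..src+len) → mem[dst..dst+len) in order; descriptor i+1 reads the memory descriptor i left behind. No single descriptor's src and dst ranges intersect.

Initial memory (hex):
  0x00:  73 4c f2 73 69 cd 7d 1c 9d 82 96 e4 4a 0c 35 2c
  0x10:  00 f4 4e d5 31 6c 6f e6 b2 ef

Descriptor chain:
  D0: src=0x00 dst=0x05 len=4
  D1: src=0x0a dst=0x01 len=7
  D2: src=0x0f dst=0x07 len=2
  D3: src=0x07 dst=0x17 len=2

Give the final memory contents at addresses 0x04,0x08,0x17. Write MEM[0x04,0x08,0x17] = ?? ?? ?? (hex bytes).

MEM[0x04,0x08,0x17] = 0c 00 2c

#0 dst[0x05+4] := {0x73,0x4c,0xf2,0x73}
#1 dst[0x01+7] := {0x96,0xe4,0x4a,0x0c,0x35,0x2c,0x00}
#2 dst[0x07+2] := {0x2c,0x00}
#3 dst[0x17+2] := {0x2c,0x00}
query mem[0x04]=0x0c, mem[0x08]=0x00, mem[0x17]=0x2c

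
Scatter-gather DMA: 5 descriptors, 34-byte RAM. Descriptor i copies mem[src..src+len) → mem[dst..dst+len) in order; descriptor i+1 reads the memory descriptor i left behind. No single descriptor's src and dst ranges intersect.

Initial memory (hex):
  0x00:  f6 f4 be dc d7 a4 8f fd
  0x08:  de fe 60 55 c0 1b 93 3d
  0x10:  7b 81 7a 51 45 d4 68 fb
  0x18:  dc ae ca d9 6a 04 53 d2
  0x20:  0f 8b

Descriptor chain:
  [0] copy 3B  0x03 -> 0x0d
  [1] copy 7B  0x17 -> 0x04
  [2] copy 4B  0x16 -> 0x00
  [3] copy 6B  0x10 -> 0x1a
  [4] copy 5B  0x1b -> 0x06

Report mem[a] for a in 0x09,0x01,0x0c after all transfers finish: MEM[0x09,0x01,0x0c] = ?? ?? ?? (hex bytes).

MEM[0x09,0x01,0x0c] = 45 fb c0

#0 dst[0x0d+3] := {0xdc,0xd7,0xa4}
#1 dst[0x04+7] := {0xfb,0xdc,0xae,0xca,0xd9,0x6a,0x04}
#2 dst[0x00+4] := {0x68,0xfb,0xdc,0xae}
#3 dst[0x1a+6] := {0x7b,0x81,0x7a,0x51,0x45,0xd4}
#4 dst[0x06+5] := {0x81,0x7a,0x51,0x45,0xd4}
query mem[0x09]=0x45, mem[0x01]=0xfb, mem[0x0c]=0xc0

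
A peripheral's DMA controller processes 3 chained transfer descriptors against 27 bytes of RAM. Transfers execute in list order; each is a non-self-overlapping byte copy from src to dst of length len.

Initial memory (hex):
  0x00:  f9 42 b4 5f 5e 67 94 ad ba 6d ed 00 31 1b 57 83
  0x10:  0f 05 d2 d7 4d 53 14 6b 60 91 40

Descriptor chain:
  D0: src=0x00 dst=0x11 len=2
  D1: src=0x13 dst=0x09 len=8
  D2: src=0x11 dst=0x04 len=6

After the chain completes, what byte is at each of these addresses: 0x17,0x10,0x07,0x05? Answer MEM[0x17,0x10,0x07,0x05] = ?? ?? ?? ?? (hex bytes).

MEM[0x17,0x10,0x07,0x05] = 6b 40 4d 42

  after D0: wrote 2B at 0x11 = f942
  after D1: wrote 8B at 0x09 = d74d53146b609140
  after D2: wrote 6B at 0x04 = f942d74d5314
query mem[0x17]=0x6b, mem[0x10]=0x40, mem[0x07]=0x4d, mem[0x05]=0x42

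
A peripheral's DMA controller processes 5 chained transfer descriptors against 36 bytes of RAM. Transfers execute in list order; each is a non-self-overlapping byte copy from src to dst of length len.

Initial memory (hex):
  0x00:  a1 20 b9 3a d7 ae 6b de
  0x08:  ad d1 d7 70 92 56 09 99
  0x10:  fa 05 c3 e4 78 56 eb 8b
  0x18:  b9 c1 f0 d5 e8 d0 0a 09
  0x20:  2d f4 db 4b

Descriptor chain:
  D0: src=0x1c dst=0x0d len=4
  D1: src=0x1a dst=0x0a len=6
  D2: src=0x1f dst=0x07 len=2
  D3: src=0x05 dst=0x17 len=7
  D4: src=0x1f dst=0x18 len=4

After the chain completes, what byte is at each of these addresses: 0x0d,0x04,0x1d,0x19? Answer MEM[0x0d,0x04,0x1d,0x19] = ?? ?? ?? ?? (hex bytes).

MEM[0x0d,0x04,0x1d,0x19] = d0 d7 d5 2d

#0 dst[0x0d+4] := {0xe8,0xd0,0x0a,0x09}
#1 dst[0x0a+6] := {0xf0,0xd5,0xe8,0xd0,0x0a,0x09}
#2 dst[0x07+2] := {0x09,0x2d}
#3 dst[0x17+7] := {0xae,0x6b,0x09,0x2d,0xd1,0xf0,0xd5}
#4 dst[0x18+4] := {0x09,0x2d,0xf4,0xdb}
query mem[0x0d]=0xd0, mem[0x04]=0xd7, mem[0x1d]=0xd5, mem[0x19]=0x2d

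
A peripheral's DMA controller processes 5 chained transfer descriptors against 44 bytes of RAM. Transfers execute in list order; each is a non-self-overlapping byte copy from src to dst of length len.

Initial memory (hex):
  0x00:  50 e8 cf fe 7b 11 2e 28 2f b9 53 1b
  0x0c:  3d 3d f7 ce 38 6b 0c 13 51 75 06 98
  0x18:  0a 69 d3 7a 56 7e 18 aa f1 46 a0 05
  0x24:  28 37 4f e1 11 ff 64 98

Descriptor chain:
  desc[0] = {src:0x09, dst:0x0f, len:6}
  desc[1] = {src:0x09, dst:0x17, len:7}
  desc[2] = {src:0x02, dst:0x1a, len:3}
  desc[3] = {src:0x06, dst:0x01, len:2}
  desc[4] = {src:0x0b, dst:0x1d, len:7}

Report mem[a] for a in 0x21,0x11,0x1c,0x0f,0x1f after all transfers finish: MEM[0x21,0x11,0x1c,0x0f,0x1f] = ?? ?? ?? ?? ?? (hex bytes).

  after D0: wrote 6B at 0x0f = b9531b3d3df7
  after D1: wrote 7B at 0x17 = b9531b3d3df7b9
  after D2: wrote 3B at 0x1a = cffe7b
  after D3: wrote 2B at 0x01 = 2e28
  after D4: wrote 7B at 0x1d = 1b3d3df7b9531b
query mem[0x21]=0xb9, mem[0x11]=0x1b, mem[0x1c]=0x7b, mem[0x0f]=0xb9, mem[0x1f]=0x3d

MEM[0x21,0x11,0x1c,0x0f,0x1f] = b9 1b 7b b9 3d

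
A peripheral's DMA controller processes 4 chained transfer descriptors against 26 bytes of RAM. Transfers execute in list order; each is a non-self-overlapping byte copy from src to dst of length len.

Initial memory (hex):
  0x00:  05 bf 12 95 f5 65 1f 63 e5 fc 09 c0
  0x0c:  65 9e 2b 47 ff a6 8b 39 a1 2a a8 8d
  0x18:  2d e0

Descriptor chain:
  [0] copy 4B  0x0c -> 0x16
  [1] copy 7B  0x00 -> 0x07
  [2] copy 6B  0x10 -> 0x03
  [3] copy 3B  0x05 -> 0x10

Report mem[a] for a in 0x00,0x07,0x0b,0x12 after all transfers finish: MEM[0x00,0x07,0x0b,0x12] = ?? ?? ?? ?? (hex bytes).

MEM[0x00,0x07,0x0b,0x12] = 05 a1 f5 a1

[0] 0x0c->0x16 len=4 : 65 9e 2b 47
[1] 0x00->0x07 len=7 : 05 bf 12 95 f5 65 1f
[2] 0x10->0x03 len=6 : ff a6 8b 39 a1 2a
[3] 0x05->0x10 len=3 : 8b 39 a1
query mem[0x00]=0x05, mem[0x07]=0xa1, mem[0x0b]=0xf5, mem[0x12]=0xa1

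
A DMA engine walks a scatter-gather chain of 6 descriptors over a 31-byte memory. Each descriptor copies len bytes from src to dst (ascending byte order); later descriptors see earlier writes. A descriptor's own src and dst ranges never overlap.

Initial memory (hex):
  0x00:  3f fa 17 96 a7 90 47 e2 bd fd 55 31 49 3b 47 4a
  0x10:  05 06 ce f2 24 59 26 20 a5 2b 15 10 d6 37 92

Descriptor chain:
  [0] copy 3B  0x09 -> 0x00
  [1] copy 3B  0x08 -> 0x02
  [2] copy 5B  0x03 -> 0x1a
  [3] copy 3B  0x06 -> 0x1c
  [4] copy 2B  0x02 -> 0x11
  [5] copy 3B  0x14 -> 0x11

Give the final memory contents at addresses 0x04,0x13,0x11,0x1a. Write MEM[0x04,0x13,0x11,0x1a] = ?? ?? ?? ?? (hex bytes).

#0 dst[0x00+3] := {0xfd,0x55,0x31}
#1 dst[0x02+3] := {0xbd,0xfd,0x55}
#2 dst[0x1a+5] := {0xfd,0x55,0x90,0x47,0xe2}
#3 dst[0x1c+3] := {0x47,0xe2,0xbd}
#4 dst[0x11+2] := {0xbd,0xfd}
#5 dst[0x11+3] := {0x24,0x59,0x26}
query mem[0x04]=0x55, mem[0x13]=0x26, mem[0x11]=0x24, mem[0x1a]=0xfd

MEM[0x04,0x13,0x11,0x1a] = 55 26 24 fd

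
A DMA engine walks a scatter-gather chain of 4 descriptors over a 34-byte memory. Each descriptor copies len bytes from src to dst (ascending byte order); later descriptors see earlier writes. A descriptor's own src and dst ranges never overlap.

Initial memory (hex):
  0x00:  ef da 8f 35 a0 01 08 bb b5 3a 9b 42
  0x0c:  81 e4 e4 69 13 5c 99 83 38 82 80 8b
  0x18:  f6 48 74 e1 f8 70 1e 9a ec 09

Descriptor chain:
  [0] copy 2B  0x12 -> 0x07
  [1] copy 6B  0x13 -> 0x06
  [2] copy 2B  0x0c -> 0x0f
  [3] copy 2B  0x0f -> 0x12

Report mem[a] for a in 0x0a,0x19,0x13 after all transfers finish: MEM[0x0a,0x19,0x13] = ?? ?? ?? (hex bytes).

D0: mem[0x07..0x08] <- [99 83]
D1: mem[0x06..0x0b] <- [83 38 82 80 8b f6]
D2: mem[0x0f..0x10] <- [81 e4]
D3: mem[0x12..0x13] <- [81 e4]
query mem[0x0a]=0x8b, mem[0x19]=0x48, mem[0x13]=0xe4

MEM[0x0a,0x19,0x13] = 8b 48 e4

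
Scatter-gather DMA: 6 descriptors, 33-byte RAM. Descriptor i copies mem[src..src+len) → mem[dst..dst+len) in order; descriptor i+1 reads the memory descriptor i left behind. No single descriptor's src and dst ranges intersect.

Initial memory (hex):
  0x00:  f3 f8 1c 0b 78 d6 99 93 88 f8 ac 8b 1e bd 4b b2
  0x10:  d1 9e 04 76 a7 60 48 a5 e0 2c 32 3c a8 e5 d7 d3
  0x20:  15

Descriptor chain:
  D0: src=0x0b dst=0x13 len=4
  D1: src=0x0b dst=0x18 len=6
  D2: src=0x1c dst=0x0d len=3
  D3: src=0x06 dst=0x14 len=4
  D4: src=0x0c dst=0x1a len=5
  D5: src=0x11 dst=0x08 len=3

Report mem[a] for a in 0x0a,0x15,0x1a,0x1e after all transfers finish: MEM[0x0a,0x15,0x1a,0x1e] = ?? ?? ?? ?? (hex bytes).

  after D0: wrote 4B at 0x13 = 8b1ebd4b
  after D1: wrote 6B at 0x18 = 8b1ebd4bb2d1
  after D2: wrote 3B at 0x0d = b2d1d7
  after D3: wrote 4B at 0x14 = 999388f8
  after D4: wrote 5B at 0x1a = 1eb2d1d7d1
  after D5: wrote 3B at 0x08 = 9e048b
query mem[0x0a]=0x8b, mem[0x15]=0x93, mem[0x1a]=0x1e, mem[0x1e]=0xd1

MEM[0x0a,0x15,0x1a,0x1e] = 8b 93 1e d1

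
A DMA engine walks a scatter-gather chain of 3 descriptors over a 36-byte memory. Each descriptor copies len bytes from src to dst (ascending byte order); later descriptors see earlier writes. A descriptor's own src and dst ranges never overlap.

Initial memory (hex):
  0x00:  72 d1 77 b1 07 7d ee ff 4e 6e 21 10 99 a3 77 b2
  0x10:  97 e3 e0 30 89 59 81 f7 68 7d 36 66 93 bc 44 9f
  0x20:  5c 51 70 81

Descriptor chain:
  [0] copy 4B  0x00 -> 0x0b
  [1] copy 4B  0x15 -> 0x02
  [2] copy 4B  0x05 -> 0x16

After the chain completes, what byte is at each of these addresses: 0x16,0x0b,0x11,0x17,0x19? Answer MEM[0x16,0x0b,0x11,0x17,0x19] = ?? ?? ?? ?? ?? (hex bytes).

#0 dst[0x0b+4] := {0x72,0xd1,0x77,0xb1}
#1 dst[0x02+4] := {0x59,0x81,0xf7,0x68}
#2 dst[0x16+4] := {0x68,0xee,0xff,0x4e}
query mem[0x16]=0x68, mem[0x0b]=0x72, mem[0x11]=0xe3, mem[0x17]=0xee, mem[0x19]=0x4e

MEM[0x16,0x0b,0x11,0x17,0x19] = 68 72 e3 ee 4e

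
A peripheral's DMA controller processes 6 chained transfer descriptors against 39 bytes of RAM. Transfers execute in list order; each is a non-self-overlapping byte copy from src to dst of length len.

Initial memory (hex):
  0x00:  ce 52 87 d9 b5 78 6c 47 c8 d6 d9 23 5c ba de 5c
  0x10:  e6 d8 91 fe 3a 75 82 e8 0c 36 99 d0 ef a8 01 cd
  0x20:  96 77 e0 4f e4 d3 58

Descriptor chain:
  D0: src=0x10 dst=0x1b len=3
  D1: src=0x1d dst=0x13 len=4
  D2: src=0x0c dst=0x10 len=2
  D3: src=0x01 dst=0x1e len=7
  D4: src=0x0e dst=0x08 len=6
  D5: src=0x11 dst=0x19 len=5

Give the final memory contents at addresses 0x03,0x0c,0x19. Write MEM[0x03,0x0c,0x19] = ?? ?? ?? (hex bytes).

MEM[0x03,0x0c,0x19] = d9 91 ba

#0 dst[0x1b+3] := {0xe6,0xd8,0x91}
#1 dst[0x13+4] := {0x91,0x01,0xcd,0x96}
#2 dst[0x10+2] := {0x5c,0xba}
#3 dst[0x1e+7] := {0x52,0x87,0xd9,0xb5,0x78,0x6c,0x47}
#4 dst[0x08+6] := {0xde,0x5c,0x5c,0xba,0x91,0x91}
#5 dst[0x19+5] := {0xba,0x91,0x91,0x01,0xcd}
query mem[0x03]=0xd9, mem[0x0c]=0x91, mem[0x19]=0xba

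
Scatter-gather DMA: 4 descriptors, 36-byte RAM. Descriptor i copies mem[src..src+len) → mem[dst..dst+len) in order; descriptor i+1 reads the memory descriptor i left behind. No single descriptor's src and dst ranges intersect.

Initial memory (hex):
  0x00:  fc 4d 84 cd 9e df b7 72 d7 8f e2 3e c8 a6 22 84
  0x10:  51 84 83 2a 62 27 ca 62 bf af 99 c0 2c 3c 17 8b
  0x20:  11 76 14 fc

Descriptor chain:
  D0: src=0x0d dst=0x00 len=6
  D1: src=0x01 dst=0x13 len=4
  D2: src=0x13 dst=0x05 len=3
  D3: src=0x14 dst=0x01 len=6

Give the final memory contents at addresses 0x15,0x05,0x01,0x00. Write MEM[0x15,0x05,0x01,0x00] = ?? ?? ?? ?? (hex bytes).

MEM[0x15,0x05,0x01,0x00] = 51 bf 84 a6

[0] 0x0d->0x00 len=6 : a6 22 84 51 84 83
[1] 0x01->0x13 len=4 : 22 84 51 84
[2] 0x13->0x05 len=3 : 22 84 51
[3] 0x14->0x01 len=6 : 84 51 84 62 bf af
query mem[0x15]=0x51, mem[0x05]=0xbf, mem[0x01]=0x84, mem[0x00]=0xa6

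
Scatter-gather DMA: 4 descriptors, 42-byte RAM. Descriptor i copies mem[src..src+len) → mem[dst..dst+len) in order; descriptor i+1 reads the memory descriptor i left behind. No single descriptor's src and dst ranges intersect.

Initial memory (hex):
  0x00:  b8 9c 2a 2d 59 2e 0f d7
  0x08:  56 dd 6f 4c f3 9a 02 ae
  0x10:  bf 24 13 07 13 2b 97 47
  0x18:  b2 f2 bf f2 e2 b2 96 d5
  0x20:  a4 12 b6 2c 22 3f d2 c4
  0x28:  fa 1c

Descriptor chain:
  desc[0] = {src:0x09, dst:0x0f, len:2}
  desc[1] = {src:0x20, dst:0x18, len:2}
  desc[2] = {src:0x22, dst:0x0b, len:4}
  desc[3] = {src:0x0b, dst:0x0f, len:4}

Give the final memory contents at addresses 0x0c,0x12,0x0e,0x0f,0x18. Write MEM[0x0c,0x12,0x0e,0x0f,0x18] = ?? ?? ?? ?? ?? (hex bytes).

MEM[0x0c,0x12,0x0e,0x0f,0x18] = 2c 3f 3f b6 a4

D0: mem[0x0f..0x10] <- [dd 6f]
D1: mem[0x18..0x19] <- [a4 12]
D2: mem[0x0b..0x0e] <- [b6 2c 22 3f]
D3: mem[0x0f..0x12] <- [b6 2c 22 3f]
query mem[0x0c]=0x2c, mem[0x12]=0x3f, mem[0x0e]=0x3f, mem[0x0f]=0xb6, mem[0x18]=0xa4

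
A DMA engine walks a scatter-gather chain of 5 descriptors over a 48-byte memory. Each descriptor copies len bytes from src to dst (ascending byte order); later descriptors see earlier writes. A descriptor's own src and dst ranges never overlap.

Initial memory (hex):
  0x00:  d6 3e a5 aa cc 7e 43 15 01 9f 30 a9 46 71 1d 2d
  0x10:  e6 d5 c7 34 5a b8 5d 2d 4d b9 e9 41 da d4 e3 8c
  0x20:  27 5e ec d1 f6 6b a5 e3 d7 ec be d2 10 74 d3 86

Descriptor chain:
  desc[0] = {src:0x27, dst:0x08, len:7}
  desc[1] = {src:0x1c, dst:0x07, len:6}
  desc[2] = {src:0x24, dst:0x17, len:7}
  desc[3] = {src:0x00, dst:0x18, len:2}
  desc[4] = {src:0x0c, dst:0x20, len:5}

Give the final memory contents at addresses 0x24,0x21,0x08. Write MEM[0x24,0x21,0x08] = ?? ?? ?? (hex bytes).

MEM[0x24,0x21,0x08] = e6 10 d4

  after D0: wrote 7B at 0x08 = e3d7ecbed21074
  after D1: wrote 6B at 0x07 = dad4e38c275e
  after D2: wrote 7B at 0x17 = f66ba5e3d7ecbe
  after D3: wrote 2B at 0x18 = d63e
  after D4: wrote 5B at 0x20 = 5e10742de6
query mem[0x24]=0xe6, mem[0x21]=0x10, mem[0x08]=0xd4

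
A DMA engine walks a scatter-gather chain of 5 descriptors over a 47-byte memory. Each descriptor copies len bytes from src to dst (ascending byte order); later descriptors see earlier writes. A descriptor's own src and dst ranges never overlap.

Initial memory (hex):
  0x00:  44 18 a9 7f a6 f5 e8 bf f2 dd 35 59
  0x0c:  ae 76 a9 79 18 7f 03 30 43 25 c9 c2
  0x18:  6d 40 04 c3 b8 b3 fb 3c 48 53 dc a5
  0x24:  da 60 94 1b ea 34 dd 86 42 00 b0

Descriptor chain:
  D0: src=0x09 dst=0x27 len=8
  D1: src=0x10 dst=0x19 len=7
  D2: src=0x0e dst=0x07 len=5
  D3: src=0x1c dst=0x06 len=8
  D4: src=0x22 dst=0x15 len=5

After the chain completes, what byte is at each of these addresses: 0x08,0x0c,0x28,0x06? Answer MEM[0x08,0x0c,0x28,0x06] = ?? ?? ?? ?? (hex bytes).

MEM[0x08,0x0c,0x28,0x06] = 25 dc 35 30

[0] 0x09->0x27 len=8 : dd 35 59 ae 76 a9 79 18
[1] 0x10->0x19 len=7 : 18 7f 03 30 43 25 c9
[2] 0x0e->0x07 len=5 : a9 79 18 7f 03
[3] 0x1c->0x06 len=8 : 30 43 25 c9 48 53 dc a5
[4] 0x22->0x15 len=5 : dc a5 da 60 94
query mem[0x08]=0x25, mem[0x0c]=0xdc, mem[0x28]=0x35, mem[0x06]=0x30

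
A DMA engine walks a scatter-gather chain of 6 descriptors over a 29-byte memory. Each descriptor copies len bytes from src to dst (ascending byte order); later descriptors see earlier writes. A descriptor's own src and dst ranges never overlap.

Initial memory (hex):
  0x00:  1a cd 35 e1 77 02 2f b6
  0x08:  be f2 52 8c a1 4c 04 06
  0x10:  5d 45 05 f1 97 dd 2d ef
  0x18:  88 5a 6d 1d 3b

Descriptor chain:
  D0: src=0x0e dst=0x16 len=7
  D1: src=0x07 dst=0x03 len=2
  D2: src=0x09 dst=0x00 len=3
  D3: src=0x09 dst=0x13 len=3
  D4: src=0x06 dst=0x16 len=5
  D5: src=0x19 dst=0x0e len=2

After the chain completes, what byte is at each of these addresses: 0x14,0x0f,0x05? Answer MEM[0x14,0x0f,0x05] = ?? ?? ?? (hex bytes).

MEM[0x14,0x0f,0x05] = 52 52 02

D0: mem[0x16..0x1c] <- [04 06 5d 45 05 f1 97]
D1: mem[0x03..0x04] <- [b6 be]
D2: mem[0x00..0x02] <- [f2 52 8c]
D3: mem[0x13..0x15] <- [f2 52 8c]
D4: mem[0x16..0x1a] <- [2f b6 be f2 52]
D5: mem[0x0e..0x0f] <- [f2 52]
query mem[0x14]=0x52, mem[0x0f]=0x52, mem[0x05]=0x02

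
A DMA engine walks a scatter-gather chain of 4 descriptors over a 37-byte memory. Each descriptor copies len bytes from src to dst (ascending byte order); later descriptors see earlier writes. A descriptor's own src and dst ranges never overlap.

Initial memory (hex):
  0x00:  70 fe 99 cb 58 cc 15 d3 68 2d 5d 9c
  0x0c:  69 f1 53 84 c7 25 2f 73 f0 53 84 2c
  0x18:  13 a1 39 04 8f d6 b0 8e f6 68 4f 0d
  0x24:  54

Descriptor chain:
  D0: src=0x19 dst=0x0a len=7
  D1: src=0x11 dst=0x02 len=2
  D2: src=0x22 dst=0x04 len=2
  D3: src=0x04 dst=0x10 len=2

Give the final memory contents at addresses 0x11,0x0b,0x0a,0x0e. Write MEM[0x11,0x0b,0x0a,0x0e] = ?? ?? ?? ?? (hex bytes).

D0: mem[0x0a..0x10] <- [a1 39 04 8f d6 b0 8e]
D1: mem[0x02..0x03] <- [25 2f]
D2: mem[0x04..0x05] <- [4f 0d]
D3: mem[0x10..0x11] <- [4f 0d]
query mem[0x11]=0x0d, mem[0x0b]=0x39, mem[0x0a]=0xa1, mem[0x0e]=0xd6

MEM[0x11,0x0b,0x0a,0x0e] = 0d 39 a1 d6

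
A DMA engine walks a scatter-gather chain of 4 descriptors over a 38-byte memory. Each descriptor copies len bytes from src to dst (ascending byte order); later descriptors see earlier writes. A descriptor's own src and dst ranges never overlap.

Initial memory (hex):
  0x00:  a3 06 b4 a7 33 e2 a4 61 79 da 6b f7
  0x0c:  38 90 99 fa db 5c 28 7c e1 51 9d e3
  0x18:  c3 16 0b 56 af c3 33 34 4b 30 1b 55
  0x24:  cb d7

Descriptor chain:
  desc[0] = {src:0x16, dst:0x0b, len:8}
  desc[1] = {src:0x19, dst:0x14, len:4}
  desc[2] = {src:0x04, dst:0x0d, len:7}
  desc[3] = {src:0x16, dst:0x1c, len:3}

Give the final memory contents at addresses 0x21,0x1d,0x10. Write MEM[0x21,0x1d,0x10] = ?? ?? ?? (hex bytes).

[0] 0x16->0x0b len=8 : 9d e3 c3 16 0b 56 af c3
[1] 0x19->0x14 len=4 : 16 0b 56 af
[2] 0x04->0x0d len=7 : 33 e2 a4 61 79 da 6b
[3] 0x16->0x1c len=3 : 56 af c3
query mem[0x21]=0x30, mem[0x1d]=0xaf, mem[0x10]=0x61

MEM[0x21,0x1d,0x10] = 30 af 61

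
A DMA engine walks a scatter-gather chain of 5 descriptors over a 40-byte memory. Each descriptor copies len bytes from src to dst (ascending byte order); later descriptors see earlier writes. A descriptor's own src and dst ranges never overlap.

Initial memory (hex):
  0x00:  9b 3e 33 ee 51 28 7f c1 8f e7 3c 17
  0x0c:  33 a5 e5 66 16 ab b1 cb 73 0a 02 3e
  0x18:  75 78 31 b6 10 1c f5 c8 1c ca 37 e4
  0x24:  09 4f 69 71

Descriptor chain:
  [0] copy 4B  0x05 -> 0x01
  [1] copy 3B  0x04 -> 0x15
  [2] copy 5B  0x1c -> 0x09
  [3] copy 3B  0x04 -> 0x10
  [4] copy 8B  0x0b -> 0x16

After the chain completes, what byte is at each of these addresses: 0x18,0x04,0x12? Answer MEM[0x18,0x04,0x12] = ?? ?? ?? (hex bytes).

[0] 0x05->0x01 len=4 : 28 7f c1 8f
[1] 0x04->0x15 len=3 : 8f 28 7f
[2] 0x1c->0x09 len=5 : 10 1c f5 c8 1c
[3] 0x04->0x10 len=3 : 8f 28 7f
[4] 0x0b->0x16 len=8 : f5 c8 1c e5 66 8f 28 7f
query mem[0x18]=0x1c, mem[0x04]=0x8f, mem[0x12]=0x7f

MEM[0x18,0x04,0x12] = 1c 8f 7f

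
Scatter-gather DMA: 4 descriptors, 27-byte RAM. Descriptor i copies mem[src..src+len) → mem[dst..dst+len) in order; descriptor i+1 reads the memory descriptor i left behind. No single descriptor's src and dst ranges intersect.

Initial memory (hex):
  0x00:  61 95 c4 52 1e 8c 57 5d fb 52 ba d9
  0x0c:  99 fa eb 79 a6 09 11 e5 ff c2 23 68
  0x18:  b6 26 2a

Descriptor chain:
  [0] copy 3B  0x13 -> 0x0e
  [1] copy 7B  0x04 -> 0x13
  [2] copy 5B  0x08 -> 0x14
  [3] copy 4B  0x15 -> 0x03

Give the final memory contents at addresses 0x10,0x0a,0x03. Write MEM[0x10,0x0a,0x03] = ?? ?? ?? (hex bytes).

  after D0: wrote 3B at 0x0e = e5ffc2
  after D1: wrote 7B at 0x13 = 1e8c575dfb52ba
  after D2: wrote 5B at 0x14 = fb52bad999
  after D3: wrote 4B at 0x03 = 52bad999
query mem[0x10]=0xc2, mem[0x0a]=0xba, mem[0x03]=0x52

MEM[0x10,0x0a,0x03] = c2 ba 52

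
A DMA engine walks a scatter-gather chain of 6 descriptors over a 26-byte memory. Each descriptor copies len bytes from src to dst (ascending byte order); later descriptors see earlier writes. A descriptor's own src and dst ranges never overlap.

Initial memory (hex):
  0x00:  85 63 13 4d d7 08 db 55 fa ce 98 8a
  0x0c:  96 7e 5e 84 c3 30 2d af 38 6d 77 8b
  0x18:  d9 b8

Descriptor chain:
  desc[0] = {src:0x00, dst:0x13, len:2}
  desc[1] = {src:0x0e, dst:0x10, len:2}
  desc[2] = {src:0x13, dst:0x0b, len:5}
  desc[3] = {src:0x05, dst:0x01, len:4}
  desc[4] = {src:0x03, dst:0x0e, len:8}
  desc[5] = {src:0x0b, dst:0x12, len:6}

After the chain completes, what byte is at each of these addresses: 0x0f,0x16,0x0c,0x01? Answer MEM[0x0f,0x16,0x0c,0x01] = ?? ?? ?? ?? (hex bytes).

D0: mem[0x13..0x14] <- [85 63]
D1: mem[0x10..0x11] <- [5e 84]
D2: mem[0x0b..0x0f] <- [85 63 6d 77 8b]
D3: mem[0x01..0x04] <- [08 db 55 fa]
D4: mem[0x0e..0x15] <- [55 fa 08 db 55 fa ce 98]
D5: mem[0x12..0x17] <- [85 63 6d 55 fa 08]
query mem[0x0f]=0xfa, mem[0x16]=0xfa, mem[0x0c]=0x63, mem[0x01]=0x08

MEM[0x0f,0x16,0x0c,0x01] = fa fa 63 08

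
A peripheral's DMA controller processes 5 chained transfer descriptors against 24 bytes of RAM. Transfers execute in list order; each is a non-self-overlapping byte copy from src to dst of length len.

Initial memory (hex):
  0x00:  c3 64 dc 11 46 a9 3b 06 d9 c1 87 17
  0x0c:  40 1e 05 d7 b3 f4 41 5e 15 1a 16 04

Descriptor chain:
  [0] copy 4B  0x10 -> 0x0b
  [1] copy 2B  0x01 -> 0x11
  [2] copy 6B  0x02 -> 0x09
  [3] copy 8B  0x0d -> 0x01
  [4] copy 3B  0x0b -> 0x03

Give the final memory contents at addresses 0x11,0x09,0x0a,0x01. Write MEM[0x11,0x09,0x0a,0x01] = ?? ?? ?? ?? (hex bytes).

#0 dst[0x0b+4] := {0xb3,0xf4,0x41,0x5e}
#1 dst[0x11+2] := {0x64,0xdc}
#2 dst[0x09+6] := {0xdc,0x11,0x46,0xa9,0x3b,0x06}
#3 dst[0x01+8] := {0x3b,0x06,0xd7,0xb3,0x64,0xdc,0x5e,0x15}
#4 dst[0x03+3] := {0x46,0xa9,0x3b}
query mem[0x11]=0x64, mem[0x09]=0xdc, mem[0x0a]=0x11, mem[0x01]=0x3b

MEM[0x11,0x09,0x0a,0x01] = 64 dc 11 3b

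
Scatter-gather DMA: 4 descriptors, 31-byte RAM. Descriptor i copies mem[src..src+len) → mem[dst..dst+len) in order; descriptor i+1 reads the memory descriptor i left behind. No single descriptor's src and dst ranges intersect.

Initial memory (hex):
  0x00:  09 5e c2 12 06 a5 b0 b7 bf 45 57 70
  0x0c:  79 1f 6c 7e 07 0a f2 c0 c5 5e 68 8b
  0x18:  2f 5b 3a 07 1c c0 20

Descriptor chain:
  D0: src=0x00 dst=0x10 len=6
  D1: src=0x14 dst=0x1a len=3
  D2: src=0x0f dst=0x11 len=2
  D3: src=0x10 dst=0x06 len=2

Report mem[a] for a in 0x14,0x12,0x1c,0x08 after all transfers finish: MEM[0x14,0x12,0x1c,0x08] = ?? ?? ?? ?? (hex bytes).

D0: mem[0x10..0x15] <- [09 5e c2 12 06 a5]
D1: mem[0x1a..0x1c] <- [06 a5 68]
D2: mem[0x11..0x12] <- [7e 09]
D3: mem[0x06..0x07] <- [09 7e]
query mem[0x14]=0x06, mem[0x12]=0x09, mem[0x1c]=0x68, mem[0x08]=0xbf

MEM[0x14,0x12,0x1c,0x08] = 06 09 68 bf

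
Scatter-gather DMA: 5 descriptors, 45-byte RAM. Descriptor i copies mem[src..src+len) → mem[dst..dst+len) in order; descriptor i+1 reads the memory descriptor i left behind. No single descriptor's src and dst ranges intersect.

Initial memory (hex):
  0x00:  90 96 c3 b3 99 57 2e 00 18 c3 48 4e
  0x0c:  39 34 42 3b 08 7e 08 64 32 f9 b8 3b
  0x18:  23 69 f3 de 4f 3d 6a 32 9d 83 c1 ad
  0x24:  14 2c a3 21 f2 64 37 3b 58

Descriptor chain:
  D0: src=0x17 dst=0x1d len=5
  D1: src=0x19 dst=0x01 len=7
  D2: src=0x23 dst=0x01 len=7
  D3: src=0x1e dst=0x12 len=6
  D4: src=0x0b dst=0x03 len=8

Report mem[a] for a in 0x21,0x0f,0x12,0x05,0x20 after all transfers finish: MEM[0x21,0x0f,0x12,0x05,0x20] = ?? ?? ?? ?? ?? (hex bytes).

#0 dst[0x1d+5] := {0x3b,0x23,0x69,0xf3,0xde}
#1 dst[0x01+7] := {0x69,0xf3,0xde,0x4f,0x3b,0x23,0x69}
#2 dst[0x01+7] := {0xad,0x14,0x2c,0xa3,0x21,0xf2,0x64}
#3 dst[0x12+6] := {0x23,0x69,0xf3,0xde,0xc1,0xad}
#4 dst[0x03+8] := {0x4e,0x39,0x34,0x42,0x3b,0x08,0x7e,0x23}
query mem[0x21]=0xde, mem[0x0f]=0x3b, mem[0x12]=0x23, mem[0x05]=0x34, mem[0x20]=0xf3

MEM[0x21,0x0f,0x12,0x05,0x20] = de 3b 23 34 f3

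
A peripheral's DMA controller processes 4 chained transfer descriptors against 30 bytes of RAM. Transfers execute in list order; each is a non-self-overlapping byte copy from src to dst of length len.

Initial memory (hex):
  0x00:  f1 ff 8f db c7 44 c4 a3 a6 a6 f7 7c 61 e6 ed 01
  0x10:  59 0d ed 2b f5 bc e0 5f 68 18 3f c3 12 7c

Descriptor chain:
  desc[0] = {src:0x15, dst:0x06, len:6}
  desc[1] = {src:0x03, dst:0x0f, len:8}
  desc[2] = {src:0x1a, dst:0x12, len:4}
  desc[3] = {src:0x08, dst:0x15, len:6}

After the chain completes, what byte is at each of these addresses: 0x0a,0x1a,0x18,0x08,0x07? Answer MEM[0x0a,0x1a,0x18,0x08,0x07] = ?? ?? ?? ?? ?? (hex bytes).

D0: mem[0x06..0x0b] <- [bc e0 5f 68 18 3f]
D1: mem[0x0f..0x16] <- [db c7 44 bc e0 5f 68 18]
D2: mem[0x12..0x15] <- [3f c3 12 7c]
D3: mem[0x15..0x1a] <- [5f 68 18 3f 61 e6]
query mem[0x0a]=0x18, mem[0x1a]=0xe6, mem[0x18]=0x3f, mem[0x08]=0x5f, mem[0x07]=0xe0

MEM[0x0a,0x1a,0x18,0x08,0x07] = 18 e6 3f 5f e0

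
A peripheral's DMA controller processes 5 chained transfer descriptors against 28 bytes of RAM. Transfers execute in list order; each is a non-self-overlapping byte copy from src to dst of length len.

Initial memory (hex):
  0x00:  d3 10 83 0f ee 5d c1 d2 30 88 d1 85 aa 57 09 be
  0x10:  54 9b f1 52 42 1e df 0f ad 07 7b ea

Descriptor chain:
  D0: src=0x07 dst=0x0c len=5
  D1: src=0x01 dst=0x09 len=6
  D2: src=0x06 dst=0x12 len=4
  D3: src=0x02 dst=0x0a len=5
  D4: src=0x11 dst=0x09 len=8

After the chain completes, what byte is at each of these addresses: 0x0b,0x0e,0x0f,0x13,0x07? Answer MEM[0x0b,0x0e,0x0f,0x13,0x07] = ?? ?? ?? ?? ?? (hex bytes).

  after D0: wrote 5B at 0x0c = d23088d185
  after D1: wrote 6B at 0x09 = 10830fee5dc1
  after D2: wrote 4B at 0x12 = c1d23010
  after D3: wrote 5B at 0x0a = 830fee5dc1
  after D4: wrote 8B at 0x09 = 9bc1d23010df0fad
query mem[0x0b]=0xd2, mem[0x0e]=0xdf, mem[0x0f]=0x0f, mem[0x13]=0xd2, mem[0x07]=0xd2

MEM[0x0b,0x0e,0x0f,0x13,0x07] = d2 df 0f d2 d2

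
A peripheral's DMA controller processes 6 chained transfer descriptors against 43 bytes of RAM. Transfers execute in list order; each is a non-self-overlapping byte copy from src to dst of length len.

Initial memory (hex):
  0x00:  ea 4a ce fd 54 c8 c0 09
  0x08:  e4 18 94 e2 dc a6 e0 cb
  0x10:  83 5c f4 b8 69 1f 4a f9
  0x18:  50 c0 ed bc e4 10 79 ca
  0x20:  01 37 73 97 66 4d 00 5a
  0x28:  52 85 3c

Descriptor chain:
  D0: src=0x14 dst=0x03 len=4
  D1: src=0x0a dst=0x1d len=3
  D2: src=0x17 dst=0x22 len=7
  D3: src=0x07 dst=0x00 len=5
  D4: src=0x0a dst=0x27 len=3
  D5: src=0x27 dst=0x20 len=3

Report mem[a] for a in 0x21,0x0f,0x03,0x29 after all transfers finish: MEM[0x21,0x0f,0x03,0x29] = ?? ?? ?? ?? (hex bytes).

#0 dst[0x03+4] := {0x69,0x1f,0x4a,0xf9}
#1 dst[0x1d+3] := {0x94,0xe2,0xdc}
#2 dst[0x22+7] := {0xf9,0x50,0xc0,0xed,0xbc,0xe4,0x94}
#3 dst[0x00+5] := {0x09,0xe4,0x18,0x94,0xe2}
#4 dst[0x27+3] := {0x94,0xe2,0xdc}
#5 dst[0x20+3] := {0x94,0xe2,0xdc}
query mem[0x21]=0xe2, mem[0x0f]=0xcb, mem[0x03]=0x94, mem[0x29]=0xdc

MEM[0x21,0x0f,0x03,0x29] = e2 cb 94 dc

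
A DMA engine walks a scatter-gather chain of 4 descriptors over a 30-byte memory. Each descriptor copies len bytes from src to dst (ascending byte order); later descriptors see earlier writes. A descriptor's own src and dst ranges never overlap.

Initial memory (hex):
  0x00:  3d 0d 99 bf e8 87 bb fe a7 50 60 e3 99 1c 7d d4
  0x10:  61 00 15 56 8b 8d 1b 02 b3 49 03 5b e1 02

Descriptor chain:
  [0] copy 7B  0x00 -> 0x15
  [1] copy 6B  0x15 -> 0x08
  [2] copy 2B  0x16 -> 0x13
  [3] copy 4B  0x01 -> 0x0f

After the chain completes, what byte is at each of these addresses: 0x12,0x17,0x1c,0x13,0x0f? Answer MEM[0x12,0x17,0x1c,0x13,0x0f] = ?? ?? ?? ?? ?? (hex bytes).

MEM[0x12,0x17,0x1c,0x13,0x0f] = e8 99 e1 0d 0d

#0 dst[0x15+7] := {0x3d,0x0d,0x99,0xbf,0xe8,0x87,0xbb}
#1 dst[0x08+6] := {0x3d,0x0d,0x99,0xbf,0xe8,0x87}
#2 dst[0x13+2] := {0x0d,0x99}
#3 dst[0x0f+4] := {0x0d,0x99,0xbf,0xe8}
query mem[0x12]=0xe8, mem[0x17]=0x99, mem[0x1c]=0xe1, mem[0x13]=0x0d, mem[0x0f]=0x0d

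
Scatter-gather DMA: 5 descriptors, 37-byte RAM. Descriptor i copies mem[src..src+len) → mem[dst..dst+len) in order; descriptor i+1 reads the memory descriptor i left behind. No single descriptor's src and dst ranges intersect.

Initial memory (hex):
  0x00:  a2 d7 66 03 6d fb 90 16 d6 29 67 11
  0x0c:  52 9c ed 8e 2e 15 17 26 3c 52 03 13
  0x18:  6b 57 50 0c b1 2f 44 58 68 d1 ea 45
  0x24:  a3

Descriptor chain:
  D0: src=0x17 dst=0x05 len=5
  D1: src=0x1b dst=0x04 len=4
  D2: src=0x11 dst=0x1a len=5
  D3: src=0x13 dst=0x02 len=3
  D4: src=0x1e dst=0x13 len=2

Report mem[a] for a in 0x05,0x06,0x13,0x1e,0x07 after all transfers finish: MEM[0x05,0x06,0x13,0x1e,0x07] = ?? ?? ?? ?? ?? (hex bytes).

[0] 0x17->0x05 len=5 : 13 6b 57 50 0c
[1] 0x1b->0x04 len=4 : 0c b1 2f 44
[2] 0x11->0x1a len=5 : 15 17 26 3c 52
[3] 0x13->0x02 len=3 : 26 3c 52
[4] 0x1e->0x13 len=2 : 52 58
query mem[0x05]=0xb1, mem[0x06]=0x2f, mem[0x13]=0x52, mem[0x1e]=0x52, mem[0x07]=0x44

MEM[0x05,0x06,0x13,0x1e,0x07] = b1 2f 52 52 44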